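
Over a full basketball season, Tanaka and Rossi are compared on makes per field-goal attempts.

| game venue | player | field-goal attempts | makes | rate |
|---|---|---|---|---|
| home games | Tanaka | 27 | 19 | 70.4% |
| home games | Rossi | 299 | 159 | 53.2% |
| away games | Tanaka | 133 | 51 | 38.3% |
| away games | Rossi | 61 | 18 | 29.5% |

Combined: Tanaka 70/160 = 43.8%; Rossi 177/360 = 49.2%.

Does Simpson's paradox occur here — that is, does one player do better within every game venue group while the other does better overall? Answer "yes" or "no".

yes

Within each game venue level (home games 70.4% vs 53.2%; away games 38.3% vs 29.5%), Tanaka has the higher rate every time. Pooled: 43.8% vs 49.2% — Rossi has the higher rate overall. The two comparisons disagree.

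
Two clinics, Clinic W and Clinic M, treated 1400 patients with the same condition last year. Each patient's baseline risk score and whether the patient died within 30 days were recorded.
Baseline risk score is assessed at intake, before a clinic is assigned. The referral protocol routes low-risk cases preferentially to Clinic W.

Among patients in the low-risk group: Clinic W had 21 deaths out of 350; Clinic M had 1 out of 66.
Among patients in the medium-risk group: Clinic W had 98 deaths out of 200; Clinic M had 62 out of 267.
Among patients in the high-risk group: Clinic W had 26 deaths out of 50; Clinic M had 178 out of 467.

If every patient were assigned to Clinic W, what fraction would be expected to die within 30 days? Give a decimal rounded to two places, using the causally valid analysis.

0.37

Nothing the clinic does changes baseline risk score; the imbalance is an allocation artefact. With baseline risk score also predicting the outcome, the pooled figure is confounded, and the within-stratum comparison is the causal one.
Standardising Clinic W to the population baseline risk score mix: 0.297·21/350 + 0.334·98/200 + 0.369·26/50 = 0.373.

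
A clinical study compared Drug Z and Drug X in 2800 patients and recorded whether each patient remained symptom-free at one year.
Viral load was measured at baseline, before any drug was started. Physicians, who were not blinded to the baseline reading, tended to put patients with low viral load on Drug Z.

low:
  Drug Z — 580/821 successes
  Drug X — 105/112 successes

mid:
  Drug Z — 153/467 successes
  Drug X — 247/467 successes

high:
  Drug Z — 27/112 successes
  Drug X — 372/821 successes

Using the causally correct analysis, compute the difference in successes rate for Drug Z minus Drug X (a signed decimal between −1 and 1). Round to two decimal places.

The imbalance in viral load arose from how patients were allocated, not from anything the drug did; and viral load independently affects the outcome. The pooled gap is confounded — condition on viral load.
Adjusting over the population distribution of viral load: 0.333·(0.706−0.938) + 0.334·(0.328−0.529) + 0.333·(0.241−0.453) = -0.215.

-0.21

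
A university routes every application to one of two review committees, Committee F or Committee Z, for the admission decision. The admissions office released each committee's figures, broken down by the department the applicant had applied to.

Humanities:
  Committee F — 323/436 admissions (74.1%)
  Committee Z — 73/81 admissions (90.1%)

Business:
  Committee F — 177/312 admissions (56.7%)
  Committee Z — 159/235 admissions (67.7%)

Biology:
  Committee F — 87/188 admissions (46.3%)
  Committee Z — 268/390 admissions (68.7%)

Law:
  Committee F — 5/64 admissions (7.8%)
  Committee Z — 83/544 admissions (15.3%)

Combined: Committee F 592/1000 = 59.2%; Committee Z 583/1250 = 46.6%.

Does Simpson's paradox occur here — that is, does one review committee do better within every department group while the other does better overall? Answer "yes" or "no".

Within each department level (Humanities 74.1% vs 90.1%; Business 56.7% vs 67.7%; Biology 46.3% vs 68.7%; Law 7.8% vs 15.3%), Committee Z has the higher rate every time. Pooled: 59.2% vs 46.6% — Committee F has the higher rate overall. The two comparisons disagree.

yes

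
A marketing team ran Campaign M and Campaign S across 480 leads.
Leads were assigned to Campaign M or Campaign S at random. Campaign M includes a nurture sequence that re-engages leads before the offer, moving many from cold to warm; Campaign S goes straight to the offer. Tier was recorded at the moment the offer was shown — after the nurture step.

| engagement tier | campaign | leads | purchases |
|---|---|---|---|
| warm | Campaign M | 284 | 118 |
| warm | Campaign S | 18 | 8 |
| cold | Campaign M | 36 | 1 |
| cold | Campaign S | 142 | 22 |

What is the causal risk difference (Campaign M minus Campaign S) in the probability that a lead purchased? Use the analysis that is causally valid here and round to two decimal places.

+0.18

Within every engagement tier level Campaign S has the higher rate, yet pooled Campaign M does — Simpson's reversal.
Engagement tier lies on the pathway campaign → engagement tier → outcome, so adjusting for it blocks the indirect effect. For the total causal effect of campaign, use the unadjusted pooled rates.
The causal difference is the pooled difference: 0.372 − 0.188 = +0.184.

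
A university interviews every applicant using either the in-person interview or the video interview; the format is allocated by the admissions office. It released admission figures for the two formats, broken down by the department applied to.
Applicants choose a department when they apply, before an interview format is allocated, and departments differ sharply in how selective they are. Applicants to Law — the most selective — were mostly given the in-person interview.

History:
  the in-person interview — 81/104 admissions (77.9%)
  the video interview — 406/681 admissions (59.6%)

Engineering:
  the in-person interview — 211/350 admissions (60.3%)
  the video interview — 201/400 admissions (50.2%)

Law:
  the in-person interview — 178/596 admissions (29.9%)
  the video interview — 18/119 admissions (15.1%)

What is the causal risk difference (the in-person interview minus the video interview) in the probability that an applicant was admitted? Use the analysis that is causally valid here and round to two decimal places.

Department satisfies the back-door criterion: it is not a descendant of the interview format, and it blocks the spurious path from interview format to outcome. Adjusting for it (i.e., using the within-department rates) gives the causal effect.
Adjusting over the population distribution of department: 0.349·(0.779−0.596) + 0.333·(0.603−0.502) + 0.318·(0.299−0.151) = +0.144.

+0.14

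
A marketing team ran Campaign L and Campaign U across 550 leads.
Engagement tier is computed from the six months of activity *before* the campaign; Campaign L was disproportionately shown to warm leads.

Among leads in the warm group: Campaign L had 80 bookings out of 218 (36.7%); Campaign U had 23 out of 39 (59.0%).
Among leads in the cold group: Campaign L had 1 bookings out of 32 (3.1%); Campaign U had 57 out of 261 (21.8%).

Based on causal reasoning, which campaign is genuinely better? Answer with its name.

Campaign U

Campaign U is higher inside every engagement tier stratum but Campaign L is higher in aggregate. Whether to stratify depends on how engagement tier relates to the campaign.
Here engagement tier is a common cause — it drives both which campaign a case falls under and the outcome. The crude comparison mixes populations; the stratum-specific rates are the causally relevant ones.
Within each level — warm: 36.7% vs 59.0%; cold: 3.1% vs 21.8% — Campaign U is higher every time.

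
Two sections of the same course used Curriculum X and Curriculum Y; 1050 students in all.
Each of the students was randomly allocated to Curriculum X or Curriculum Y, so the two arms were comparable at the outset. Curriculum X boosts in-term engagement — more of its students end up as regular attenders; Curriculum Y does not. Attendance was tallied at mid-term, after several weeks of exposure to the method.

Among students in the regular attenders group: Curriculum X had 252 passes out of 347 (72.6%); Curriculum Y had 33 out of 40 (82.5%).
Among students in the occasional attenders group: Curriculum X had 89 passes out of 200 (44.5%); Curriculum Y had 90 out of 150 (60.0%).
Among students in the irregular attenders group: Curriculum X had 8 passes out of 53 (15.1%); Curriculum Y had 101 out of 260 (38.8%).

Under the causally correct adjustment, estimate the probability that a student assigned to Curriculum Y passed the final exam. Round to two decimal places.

The distribution of mid-term attendance is itself part of what the teaching method does — it is an intermediate outcome. Holding it fixed would remove that part of the effect; the total effect is the pooled difference.
So P(outcome | do(Curriculum Y)) is just the pooled rate for Curriculum Y: 224/450 = 0.498.

0.50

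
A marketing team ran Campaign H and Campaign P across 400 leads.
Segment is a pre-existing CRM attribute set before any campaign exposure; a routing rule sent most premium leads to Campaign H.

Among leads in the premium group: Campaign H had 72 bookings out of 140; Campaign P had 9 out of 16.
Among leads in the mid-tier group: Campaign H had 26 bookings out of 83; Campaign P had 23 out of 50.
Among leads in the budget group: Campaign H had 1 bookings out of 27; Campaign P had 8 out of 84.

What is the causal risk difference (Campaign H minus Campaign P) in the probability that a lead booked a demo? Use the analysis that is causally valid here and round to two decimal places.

-0.08

The stratified and pooled comparisons disagree (Campaign P wins within each customer segment; Campaign H wins overall), so the answer turns on the causal role of customer segment.
Since customer segment is a pre-existing factor (not a product of the campaign) and it affects the outcome on its own, it is a confounder. The stratified rates, not the pooled rate, identify the causal effect.
Adjusting over the population distribution of customer segment: 0.390·(0.514−0.562) + 0.333·(0.313−0.460) + 0.278·(0.037−0.095) = -0.084.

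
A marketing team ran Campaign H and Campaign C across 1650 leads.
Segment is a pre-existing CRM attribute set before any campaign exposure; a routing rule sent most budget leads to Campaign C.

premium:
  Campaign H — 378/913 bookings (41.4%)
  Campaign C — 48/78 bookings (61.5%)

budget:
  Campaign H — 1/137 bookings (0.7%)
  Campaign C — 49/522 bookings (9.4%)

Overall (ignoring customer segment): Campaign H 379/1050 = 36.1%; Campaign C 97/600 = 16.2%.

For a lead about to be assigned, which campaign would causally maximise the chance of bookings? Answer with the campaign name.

Here customer segment is a common cause — it drives both which campaign a case falls under and the outcome. The crude comparison mixes populations; the stratum-specific rates are the causally relevant ones.
Within each level — premium: 41.4% vs 61.5%; budget: 0.7% vs 9.4% — Campaign C is higher every time.

Campaign C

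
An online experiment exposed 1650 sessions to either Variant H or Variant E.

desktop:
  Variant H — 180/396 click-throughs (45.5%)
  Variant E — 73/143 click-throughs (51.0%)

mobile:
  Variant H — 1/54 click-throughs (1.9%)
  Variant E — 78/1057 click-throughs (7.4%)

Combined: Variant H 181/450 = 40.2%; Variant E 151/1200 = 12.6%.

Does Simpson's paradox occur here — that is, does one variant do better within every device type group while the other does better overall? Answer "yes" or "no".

yes

Within each device type level (desktop 45.5% vs 51.0%; mobile 1.9% vs 7.4%), Variant E has the higher rate every time. Pooled: 40.2% vs 12.6% — Variant H has the higher rate overall. The two comparisons disagree.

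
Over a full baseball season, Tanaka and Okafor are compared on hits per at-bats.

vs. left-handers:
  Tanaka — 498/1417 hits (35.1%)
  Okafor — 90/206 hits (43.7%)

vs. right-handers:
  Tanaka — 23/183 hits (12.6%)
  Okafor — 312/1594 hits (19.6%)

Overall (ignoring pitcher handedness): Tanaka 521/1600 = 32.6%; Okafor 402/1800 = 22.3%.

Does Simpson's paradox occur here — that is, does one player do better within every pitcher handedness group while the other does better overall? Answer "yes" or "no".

Within each pitcher handedness level (vs. left-handers 35.1% vs 43.7%; vs. right-handers 12.6% vs 19.6%), Okafor has the higher rate every time. Pooled: 32.6% vs 22.3% — Tanaka has the higher rate overall. The two comparisons disagree.

yes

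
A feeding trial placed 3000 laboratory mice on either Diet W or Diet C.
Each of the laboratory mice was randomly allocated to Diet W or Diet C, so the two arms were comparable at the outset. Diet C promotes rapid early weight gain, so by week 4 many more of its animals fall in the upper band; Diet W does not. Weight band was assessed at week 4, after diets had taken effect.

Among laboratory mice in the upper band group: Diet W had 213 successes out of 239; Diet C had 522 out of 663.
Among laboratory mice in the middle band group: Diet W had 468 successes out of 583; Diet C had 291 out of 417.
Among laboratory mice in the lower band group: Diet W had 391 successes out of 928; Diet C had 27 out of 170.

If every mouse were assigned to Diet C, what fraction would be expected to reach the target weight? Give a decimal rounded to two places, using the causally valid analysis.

The stratified and pooled comparisons disagree (Diet W wins within each week-4 weight band; Diet C wins overall), so the answer turns on the causal role of week-4 weight band.
The distribution of week-4 weight band is itself part of what the diet does — it is an intermediate outcome. Holding it fixed would remove that part of the effect; the total effect is the pooled difference.
So P(outcome | do(Diet C)) is just the pooled rate for Diet C: 840/1250 = 0.672.

0.67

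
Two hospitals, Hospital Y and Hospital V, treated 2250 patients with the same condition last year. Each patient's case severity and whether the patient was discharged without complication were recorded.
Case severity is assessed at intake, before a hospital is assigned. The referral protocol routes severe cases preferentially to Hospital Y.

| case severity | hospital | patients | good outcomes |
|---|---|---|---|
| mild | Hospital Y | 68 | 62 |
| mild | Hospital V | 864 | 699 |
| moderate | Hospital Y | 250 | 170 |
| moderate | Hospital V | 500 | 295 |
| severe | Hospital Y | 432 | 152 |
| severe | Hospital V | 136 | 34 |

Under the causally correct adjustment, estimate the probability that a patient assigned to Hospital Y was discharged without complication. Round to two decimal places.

0.69

The stratified and pooled comparisons disagree (Hospital Y wins within each case severity; Hospital V wins overall), so the answer turns on the causal role of case severity.
The imbalance in case severity arose from how patients were allocated, not from anything the hospital did; and case severity independently affects the outcome. The pooled gap is confounded — condition on case severity.
Standardising Hospital Y to the population case severity mix: 0.414·62/68 + 0.333·170/250 + 0.252·152/432 = 0.693.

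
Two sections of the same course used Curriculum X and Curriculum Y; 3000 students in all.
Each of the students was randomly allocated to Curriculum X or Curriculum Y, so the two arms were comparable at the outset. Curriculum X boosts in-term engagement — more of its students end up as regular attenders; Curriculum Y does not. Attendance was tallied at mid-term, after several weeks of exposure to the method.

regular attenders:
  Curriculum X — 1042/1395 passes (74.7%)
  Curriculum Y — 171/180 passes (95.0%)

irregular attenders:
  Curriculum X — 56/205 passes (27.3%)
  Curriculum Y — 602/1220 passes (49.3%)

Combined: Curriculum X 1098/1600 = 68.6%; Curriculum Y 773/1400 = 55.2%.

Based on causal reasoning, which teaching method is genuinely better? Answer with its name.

Curriculum X

Curriculum Y is higher inside every mid-term attendance stratum but Curriculum X is higher in aggregate. Whether to stratify depends on how mid-term attendance relates to the teaching method.
Mid-term attendance is downstream of the teaching method. One should not condition on a consequence of treatment, so the overall rates are the right comparison.
Pooled: Curriculum X 68.6% vs Curriculum Y 55.2%; Curriculum X is higher overall.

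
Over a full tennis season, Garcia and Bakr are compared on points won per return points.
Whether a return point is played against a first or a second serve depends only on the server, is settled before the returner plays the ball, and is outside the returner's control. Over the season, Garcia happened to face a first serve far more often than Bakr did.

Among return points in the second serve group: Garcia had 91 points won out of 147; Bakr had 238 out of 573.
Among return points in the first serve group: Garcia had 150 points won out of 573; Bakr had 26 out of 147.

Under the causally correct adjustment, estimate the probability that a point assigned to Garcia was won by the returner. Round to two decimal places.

The imbalance in serve type arose from how return points were allocated, not from anything the player did; and serve type independently affects the outcome. The pooled gap is confounded — condition on serve type.
Standardising Garcia to the population serve type mix: 0.500·91/147 + 0.500·150/573 = 0.440.

0.44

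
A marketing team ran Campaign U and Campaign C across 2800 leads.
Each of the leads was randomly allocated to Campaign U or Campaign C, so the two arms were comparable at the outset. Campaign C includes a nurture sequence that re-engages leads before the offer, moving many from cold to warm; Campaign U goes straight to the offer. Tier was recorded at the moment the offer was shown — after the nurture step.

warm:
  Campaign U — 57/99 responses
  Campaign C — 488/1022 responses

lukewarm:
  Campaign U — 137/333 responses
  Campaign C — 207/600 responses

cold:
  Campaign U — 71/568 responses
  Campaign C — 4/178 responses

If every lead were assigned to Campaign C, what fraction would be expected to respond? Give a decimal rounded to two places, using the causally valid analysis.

0.39

The stratified and pooled comparisons disagree (Campaign U wins within each engagement tier; Campaign C wins overall), so the answer turns on the causal role of engagement tier.
Engagement tier here is a post-treatment variable shaped by the campaign; conditioning on it would introduce bias rather than remove it. The overall comparison is the causal one.
So P(outcome | do(Campaign C)) is just the pooled rate for Campaign C: 699/1800 = 0.388.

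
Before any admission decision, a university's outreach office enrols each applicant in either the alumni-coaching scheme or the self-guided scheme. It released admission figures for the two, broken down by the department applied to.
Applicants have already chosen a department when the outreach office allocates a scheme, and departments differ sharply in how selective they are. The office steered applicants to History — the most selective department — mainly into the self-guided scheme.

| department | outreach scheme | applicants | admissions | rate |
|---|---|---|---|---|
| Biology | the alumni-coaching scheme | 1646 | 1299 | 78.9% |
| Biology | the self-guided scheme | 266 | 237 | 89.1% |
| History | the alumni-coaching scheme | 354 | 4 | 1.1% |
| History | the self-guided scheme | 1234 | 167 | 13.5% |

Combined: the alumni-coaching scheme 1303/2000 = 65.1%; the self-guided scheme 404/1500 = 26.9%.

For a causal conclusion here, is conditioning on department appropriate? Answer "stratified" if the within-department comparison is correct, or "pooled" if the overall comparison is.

Department is set before the outreach scheme has any effect — it is not caused by the outreach scheme — and it independently drives the outcome. That makes it a confounder, so the causal comparison is within department levels.
Within each level — Biology: 78.9% vs 89.1%; History: 1.1% vs 13.5% — the self-guided scheme is higher every time.

stratified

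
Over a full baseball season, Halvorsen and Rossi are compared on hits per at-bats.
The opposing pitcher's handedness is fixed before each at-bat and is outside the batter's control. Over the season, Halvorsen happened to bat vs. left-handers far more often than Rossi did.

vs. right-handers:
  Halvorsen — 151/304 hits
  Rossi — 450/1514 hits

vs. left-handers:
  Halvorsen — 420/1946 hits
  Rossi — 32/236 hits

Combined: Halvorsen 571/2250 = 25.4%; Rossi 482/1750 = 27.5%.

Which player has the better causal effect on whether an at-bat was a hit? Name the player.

Halvorsen

The pitcher handedness-specific comparison favours Halvorsen throughout, but the pooled figures favour Rossi. The question is whether to condition on pitcher handedness.
Nothing the player does changes pitcher handedness; the imbalance is an allocation artefact. With pitcher handedness also predicting the outcome, the pooled figure is confounded, and the within-stratum comparison is the causal one.
Within each level — vs. right-handers: 49.7% vs 29.7%; vs. left-handers: 21.6% vs 13.6% — Halvorsen is higher every time.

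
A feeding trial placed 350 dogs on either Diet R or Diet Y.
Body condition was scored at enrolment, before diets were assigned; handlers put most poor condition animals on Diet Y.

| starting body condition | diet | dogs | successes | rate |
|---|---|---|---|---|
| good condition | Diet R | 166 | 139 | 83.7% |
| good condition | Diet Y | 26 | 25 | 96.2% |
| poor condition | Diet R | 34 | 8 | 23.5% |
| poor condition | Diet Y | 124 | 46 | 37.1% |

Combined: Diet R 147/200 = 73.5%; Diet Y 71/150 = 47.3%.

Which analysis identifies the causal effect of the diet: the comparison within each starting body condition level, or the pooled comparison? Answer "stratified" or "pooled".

stratified

Diet Y is higher inside every starting body condition stratum but Diet R is higher in aggregate. Whether to stratify depends on how starting body condition relates to the diet.
Since starting body condition is a pre-existing factor (not a product of the diet) and it affects the outcome on its own, it is a confounder. The stratified rates, not the pooled rate, identify the causal effect.
Within each level — good condition: 83.7% vs 96.2%; poor condition: 23.5% vs 37.1% — Diet Y is higher every time.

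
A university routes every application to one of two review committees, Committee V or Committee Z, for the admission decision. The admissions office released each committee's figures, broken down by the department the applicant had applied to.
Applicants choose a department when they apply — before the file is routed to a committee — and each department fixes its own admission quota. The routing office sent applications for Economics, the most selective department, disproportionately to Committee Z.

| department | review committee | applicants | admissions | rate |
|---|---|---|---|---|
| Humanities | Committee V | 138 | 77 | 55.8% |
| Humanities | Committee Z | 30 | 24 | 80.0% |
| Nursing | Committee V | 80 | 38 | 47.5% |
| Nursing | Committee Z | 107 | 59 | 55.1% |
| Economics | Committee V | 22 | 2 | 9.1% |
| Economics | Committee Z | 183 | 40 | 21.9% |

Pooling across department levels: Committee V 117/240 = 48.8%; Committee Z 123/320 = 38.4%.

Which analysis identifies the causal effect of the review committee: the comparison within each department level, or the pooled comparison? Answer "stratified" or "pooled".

The department-specific comparison favours Committee Z throughout, but the pooled figures favour Committee V. The question is whether to condition on department.
The imbalance in department arose from how applicants were allocated, not from anything the review committee did; and department independently affects the outcome. The pooled gap is confounded — condition on department.
Within each level — Humanities: 55.8% vs 80.0%; Nursing: 47.5% vs 55.1%; Economics: 9.1% vs 21.9% — Committee Z is higher every time.

stratified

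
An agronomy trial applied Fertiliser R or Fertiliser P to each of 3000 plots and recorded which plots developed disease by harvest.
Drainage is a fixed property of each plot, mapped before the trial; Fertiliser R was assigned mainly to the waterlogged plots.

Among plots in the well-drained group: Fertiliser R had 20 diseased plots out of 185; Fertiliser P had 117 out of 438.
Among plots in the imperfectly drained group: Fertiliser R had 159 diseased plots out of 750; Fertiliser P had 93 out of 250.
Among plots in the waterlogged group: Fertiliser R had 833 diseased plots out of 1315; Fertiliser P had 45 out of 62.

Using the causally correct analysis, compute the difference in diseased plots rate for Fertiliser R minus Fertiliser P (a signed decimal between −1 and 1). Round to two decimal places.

-0.13

Within every field drainage level Fertiliser R has the lower rate, yet pooled Fertiliser P does — Simpson's reversal.
Since field drainage is a pre-existing factor (not a product of the fertiliser) and it affects the outcome on its own, it is a confounder. The stratified rates, not the pooled rate, identify the causal effect.
Adjusting over the population distribution of field drainage: 0.208·(0.108−0.267) + 0.333·(0.212−0.372) + 0.459·(0.633−0.726) = -0.129.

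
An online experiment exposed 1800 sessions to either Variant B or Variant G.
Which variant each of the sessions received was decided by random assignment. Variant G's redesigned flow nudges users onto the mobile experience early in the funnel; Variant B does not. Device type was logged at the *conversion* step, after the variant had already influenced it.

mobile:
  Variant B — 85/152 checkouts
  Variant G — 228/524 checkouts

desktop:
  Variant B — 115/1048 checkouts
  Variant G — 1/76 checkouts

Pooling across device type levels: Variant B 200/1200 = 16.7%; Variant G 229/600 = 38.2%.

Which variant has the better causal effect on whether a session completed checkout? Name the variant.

Variant B is higher inside every device type stratum but Variant G is higher in aggregate. Whether to stratify depends on how device type relates to the variant.
Device type here is a post-treatment variable shaped by the variant; conditioning on it would introduce bias rather than remove it. The overall comparison is the causal one.
Pooled: Variant B 16.7% vs Variant G 38.2%; Variant G is higher overall.

Variant G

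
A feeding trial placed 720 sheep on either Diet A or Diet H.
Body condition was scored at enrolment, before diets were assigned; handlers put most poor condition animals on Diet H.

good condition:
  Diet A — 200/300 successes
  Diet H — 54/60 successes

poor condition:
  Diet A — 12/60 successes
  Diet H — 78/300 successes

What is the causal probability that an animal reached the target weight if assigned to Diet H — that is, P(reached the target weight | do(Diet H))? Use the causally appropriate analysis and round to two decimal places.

The starting body condition-specific comparison favours Diet H throughout, but the pooled figures favour Diet A. The question is whether to condition on starting body condition.
Nothing the diet does changes starting body condition; the imbalance is an allocation artefact. With starting body condition also predicting the outcome, the pooled figure is confounded, and the within-stratum comparison is the causal one.
Standardising Diet H to the population starting body condition mix: 0.500·54/60 + 0.500·78/300 = 0.580.

0.58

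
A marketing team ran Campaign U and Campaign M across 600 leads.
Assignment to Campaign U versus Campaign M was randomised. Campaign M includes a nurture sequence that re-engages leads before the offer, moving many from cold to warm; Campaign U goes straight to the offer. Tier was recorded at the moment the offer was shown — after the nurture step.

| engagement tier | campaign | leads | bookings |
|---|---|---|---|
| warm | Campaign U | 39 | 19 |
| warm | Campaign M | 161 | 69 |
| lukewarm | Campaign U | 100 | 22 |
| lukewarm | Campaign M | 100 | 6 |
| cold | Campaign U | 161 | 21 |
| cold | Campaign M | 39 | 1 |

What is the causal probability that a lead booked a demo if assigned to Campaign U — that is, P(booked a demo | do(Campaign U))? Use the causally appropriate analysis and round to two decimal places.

Engagement tier here is a post-treatment variable shaped by the campaign; conditioning on it would introduce bias rather than remove it. The overall comparison is the causal one.
So P(outcome | do(Campaign U)) is just the pooled rate for Campaign U: 62/300 = 0.207.

0.21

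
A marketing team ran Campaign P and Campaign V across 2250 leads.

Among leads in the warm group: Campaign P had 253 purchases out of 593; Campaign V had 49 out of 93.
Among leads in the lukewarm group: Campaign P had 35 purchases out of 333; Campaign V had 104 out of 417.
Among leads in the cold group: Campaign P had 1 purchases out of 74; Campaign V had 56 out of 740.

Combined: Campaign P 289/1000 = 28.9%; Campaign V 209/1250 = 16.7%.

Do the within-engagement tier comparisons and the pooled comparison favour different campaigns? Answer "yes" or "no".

Within each engagement tier level (warm 42.7% vs 52.7%; lukewarm 10.5% vs 24.9%; cold 1.4% vs 7.6%), Campaign V has the higher rate every time. Pooled: 28.9% vs 16.7% — Campaign P has the higher rate overall. The two comparisons disagree.

yes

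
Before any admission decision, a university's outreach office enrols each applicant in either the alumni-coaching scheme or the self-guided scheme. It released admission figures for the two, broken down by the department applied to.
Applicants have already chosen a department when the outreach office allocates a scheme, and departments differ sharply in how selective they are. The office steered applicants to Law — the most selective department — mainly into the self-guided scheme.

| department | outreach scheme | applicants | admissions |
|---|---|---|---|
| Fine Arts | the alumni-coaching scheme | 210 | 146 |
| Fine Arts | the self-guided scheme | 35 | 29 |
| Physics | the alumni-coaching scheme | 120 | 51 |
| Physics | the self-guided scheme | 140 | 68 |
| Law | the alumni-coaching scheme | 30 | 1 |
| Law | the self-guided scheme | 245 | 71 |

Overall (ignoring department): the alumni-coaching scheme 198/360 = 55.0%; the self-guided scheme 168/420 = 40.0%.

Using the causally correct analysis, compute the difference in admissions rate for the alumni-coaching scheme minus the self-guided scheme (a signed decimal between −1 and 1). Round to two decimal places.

-0.15

Within every department level the self-guided scheme has the higher rate, yet pooled the alumni-coaching scheme does — Simpson's reversal.
Since department is a pre-existing factor (not a product of the outreach scheme) and it affects the outcome on its own, it is a confounder. The stratified rates, not the pooled rate, identify the causal effect.
Adjusting over the population distribution of department: 0.314·(0.695−0.829) + 0.333·(0.425−0.486) + 0.353·(0.033−0.290) = -0.153.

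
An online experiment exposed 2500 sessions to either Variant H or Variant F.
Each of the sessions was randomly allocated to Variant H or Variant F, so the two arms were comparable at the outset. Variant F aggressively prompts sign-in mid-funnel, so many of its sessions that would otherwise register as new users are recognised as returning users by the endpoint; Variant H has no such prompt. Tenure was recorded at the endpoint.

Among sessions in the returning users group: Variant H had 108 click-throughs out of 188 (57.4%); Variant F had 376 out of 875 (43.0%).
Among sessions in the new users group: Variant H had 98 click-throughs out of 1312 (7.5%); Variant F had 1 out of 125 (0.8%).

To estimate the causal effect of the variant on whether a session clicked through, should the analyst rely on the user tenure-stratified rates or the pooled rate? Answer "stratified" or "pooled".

pooled

Within every user tenure level Variant H has the higher rate, yet pooled Variant F does — Simpson's reversal.
User tenure lies on the pathway variant → user tenure → outcome, so adjusting for it blocks the indirect effect. For the total causal effect of variant, use the unadjusted pooled rates.
Pooled: Variant H 13.7% vs Variant F 37.7%; Variant F is higher overall.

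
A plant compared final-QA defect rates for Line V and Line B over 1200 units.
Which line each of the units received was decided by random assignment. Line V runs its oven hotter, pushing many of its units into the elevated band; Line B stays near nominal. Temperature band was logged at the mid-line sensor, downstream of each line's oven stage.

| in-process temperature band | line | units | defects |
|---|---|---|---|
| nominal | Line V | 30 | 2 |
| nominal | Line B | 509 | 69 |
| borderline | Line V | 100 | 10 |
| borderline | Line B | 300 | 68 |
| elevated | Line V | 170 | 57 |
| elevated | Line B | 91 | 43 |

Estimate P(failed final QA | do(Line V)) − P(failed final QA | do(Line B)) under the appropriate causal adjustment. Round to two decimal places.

+0.03

Line V is lower inside every in-process temperature band stratum but Line B is lower in aggregate. Whether to stratify depends on how in-process temperature band relates to the line.
In-process temperature band is recorded after the line and is itself shifted by it — it sits on the causal path from line to outcome. Conditioning on a mediator would strip out part of the effect we want; the pooled comparison gives the total causal effect.
The causal difference is the pooled difference: 0.230 − 0.200 = +0.030.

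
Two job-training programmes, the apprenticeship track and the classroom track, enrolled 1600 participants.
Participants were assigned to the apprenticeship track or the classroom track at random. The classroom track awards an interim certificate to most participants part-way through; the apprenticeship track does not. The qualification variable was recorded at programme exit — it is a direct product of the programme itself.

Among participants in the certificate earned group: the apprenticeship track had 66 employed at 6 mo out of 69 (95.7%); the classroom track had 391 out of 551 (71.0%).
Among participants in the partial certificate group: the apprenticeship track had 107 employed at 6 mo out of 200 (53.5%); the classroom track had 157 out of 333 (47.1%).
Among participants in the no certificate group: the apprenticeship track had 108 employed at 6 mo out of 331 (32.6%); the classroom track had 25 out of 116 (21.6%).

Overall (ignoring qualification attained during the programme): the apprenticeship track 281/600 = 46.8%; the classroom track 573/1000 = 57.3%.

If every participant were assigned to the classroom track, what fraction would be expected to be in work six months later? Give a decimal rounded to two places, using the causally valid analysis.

0.57

Qualification attained during the programme here is a post-treatment variable shaped by the programme; conditioning on it would introduce bias rather than remove it. The overall comparison is the causal one.
So P(outcome | do(the classroom track)) is just the pooled rate for the classroom track: 573/1000 = 0.573.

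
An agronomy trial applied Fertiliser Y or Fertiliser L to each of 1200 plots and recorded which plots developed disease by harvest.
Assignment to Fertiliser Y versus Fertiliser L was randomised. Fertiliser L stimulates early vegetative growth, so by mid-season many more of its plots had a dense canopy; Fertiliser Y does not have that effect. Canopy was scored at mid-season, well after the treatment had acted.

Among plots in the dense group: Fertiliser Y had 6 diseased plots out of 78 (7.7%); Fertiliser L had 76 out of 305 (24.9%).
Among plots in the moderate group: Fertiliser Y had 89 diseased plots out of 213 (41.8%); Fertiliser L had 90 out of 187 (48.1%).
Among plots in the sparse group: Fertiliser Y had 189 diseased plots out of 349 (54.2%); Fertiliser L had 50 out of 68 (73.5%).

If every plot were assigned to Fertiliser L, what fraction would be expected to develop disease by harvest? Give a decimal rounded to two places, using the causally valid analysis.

Mid-season canopy here is a post-treatment variable shaped by the fertiliser; conditioning on it would introduce bias rather than remove it. The overall comparison is the causal one.
So P(outcome | do(Fertiliser L)) is just the pooled rate for Fertiliser L: 216/560 = 0.386.

0.39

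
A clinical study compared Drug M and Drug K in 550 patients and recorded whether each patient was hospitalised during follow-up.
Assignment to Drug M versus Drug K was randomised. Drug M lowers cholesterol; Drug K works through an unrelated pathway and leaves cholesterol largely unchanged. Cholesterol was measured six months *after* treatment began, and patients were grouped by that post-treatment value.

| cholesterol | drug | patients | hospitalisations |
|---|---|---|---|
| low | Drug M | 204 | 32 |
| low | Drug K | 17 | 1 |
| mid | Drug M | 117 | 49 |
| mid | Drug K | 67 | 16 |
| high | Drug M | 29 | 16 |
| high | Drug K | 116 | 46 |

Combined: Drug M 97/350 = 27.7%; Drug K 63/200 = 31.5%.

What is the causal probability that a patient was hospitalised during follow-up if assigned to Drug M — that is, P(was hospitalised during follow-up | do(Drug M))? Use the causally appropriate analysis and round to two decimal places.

0.28

Drug K is lower inside every cholesterol stratum but Drug M is lower in aggregate. Whether to stratify depends on how cholesterol relates to the drug.
Because the drug influences cholesterol, cholesterol is a post-treatment mediator, not a confounder. Stratifying on it would bias the estimate; the causal effect is the crude pooled difference.
So P(outcome | do(Drug M)) is just the pooled rate for Drug M: 97/350 = 0.277.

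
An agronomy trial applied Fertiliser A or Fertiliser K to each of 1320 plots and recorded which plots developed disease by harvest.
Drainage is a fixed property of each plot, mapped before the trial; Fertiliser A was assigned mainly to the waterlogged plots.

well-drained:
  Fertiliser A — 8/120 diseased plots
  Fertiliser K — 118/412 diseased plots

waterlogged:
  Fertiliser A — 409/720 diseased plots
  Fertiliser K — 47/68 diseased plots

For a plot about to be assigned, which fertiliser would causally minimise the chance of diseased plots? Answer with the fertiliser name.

The imbalance in field drainage arose from how plots were allocated, not from anything the fertiliser did; and field drainage independently affects the outcome. The pooled gap is confounded — condition on field drainage.
Within each level — well-drained: 6.7% vs 28.6%; waterlogged: 56.8% vs 69.1% — Fertiliser A is lower every time.

Fertiliser A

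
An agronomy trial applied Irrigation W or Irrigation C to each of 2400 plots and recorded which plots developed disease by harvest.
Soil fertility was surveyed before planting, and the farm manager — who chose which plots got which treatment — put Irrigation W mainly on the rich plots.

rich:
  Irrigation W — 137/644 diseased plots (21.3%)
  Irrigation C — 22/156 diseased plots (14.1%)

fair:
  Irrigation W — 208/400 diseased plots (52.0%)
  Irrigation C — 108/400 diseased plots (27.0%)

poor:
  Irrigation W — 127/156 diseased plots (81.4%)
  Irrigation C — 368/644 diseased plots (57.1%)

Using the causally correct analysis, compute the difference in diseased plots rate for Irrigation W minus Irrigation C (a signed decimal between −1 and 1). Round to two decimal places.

The stratified and pooled comparisons disagree (Irrigation C wins within each soil fertility; Irrigation W wins overall), so the answer turns on the causal role of soil fertility.
The imbalance in soil fertility arose from how plots were allocated, not from anything the irrigation did; and soil fertility independently affects the outcome. The pooled gap is confounded — condition on soil fertility.
Adjusting over the population distribution of soil fertility: 0.333·(0.213−0.141) + 0.333·(0.520−0.270) + 0.333·(0.814−0.571) = +0.188.

+0.19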